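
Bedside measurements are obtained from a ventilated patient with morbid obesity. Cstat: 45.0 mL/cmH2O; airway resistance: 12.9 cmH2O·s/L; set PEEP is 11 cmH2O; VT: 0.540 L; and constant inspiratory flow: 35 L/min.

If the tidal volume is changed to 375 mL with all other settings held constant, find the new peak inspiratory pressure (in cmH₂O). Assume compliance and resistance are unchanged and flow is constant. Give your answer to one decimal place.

Flow: 35 L/min ÷ 60 = 0.5833 L/s.
PIP = Vt/C + R·V̇ + PEEP (constant-flow equation of motion).
Only the elastic term changes: ΔPIP = ΔVt / C = (375 − 540) / 45.0 = -3.667 cmH2O.
Original PIP = 540/45.0 + 12.9×0.5833 + 11 = 30.525 cmH2O; new PIP = 30.525 + (-3.667) = 26.858 cmH2O.

26.9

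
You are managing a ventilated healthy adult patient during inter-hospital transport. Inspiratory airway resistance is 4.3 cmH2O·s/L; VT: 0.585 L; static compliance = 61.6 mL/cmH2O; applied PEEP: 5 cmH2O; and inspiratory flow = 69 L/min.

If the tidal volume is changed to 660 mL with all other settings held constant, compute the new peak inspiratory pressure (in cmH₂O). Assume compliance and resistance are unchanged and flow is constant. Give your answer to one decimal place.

Flow: 69 L/min ÷ 60 = 1.15 L/s.
PIP = Vt/C + R·V̇ + PEEP (constant-flow equation of motion).
Only the elastic term changes: ΔPIP = ΔVt / C = (660 − 585) / 61.6 = 1.218 cmH2O.
Original PIP = 585/61.6 + 4.3×1.15 + 5 = 19.442 cmH2O; new PIP = 19.442 + (1.218) = 20.66 cmH2O.

20.7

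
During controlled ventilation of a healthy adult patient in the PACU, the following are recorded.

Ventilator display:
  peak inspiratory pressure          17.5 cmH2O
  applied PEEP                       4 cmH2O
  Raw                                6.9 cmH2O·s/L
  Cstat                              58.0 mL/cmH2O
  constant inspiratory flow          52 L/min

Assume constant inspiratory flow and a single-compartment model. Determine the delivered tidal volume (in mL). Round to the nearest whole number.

436

Flow: 52 L/min ÷ 60 = 0.8667 L/s.
Equation of motion (constant flow): PIP = Vt/C + R·V̇ + PEEP.
Vt/C = PIP − R·V̇ − PEEP = 17.5 − 5.98 − 4 = 7.52 cmH2O.
Vt = C × 7.52 = 58.0 × 7.52 = 436.16 mL.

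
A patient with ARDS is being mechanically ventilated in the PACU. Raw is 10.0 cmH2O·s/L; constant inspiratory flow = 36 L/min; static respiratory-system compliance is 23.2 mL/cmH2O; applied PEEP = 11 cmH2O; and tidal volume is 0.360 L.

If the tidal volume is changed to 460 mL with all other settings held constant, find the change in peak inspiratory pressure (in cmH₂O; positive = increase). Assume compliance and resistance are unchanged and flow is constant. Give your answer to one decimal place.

4.3

PIP = Vt/C + R·V̇ + PEEP (constant-flow equation of motion).
Only the elastic term changes: ΔPIP = ΔVt / C = (460 − 360) / 23.2 = 4.31 cmH2O.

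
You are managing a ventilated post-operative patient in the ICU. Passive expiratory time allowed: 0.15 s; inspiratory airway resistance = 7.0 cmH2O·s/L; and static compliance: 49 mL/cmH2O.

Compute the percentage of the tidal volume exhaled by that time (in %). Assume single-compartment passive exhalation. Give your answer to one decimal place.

35.4

τ = R × C = 7.0 × 49 mL/cmH2O = 7.0 × 0.049 L/cmH2O = 0.343 s.
Passive exhalation: V(t)/V₀ = e^(−t/τ) = e^(−0.15/0.343) = 0.6458.
Fraction exhaled = 1 − 0.6458 = 0.3542 → 35.42%.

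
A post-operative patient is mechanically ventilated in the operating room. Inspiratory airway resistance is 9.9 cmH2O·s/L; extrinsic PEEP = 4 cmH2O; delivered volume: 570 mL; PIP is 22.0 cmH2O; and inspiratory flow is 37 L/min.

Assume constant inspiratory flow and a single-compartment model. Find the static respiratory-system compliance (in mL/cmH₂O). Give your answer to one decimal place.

Flow: 37 L/min ÷ 60 = 0.6167 L/s.
Equation of motion (constant flow): PIP = Vt/C + R·V̇ + PEEP.
Vt/C = PIP − R·V̇ − PEEP = 22.0 − 9.9×0.6167 − 4 = 22.0 − 6.105 − 4 = 11.895 cmH2O.
C = Vt / 11.895 = 570 / 11.895 = 47.919 mL/cmH2O.

47.9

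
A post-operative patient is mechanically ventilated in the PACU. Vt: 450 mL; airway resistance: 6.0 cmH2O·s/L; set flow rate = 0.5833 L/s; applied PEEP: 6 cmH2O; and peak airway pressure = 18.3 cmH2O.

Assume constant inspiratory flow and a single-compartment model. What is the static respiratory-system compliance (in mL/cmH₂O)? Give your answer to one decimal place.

51.1

Equation of motion (constant flow): PIP = Vt/C + R·V̇ + PEEP.
Vt/C = PIP − R·V̇ − PEEP = 18.3 − 6.0×0.5833 − 6 = 18.3 − 3.5 − 6 = 8.8 cmH2O.
C = Vt / 8.8 = 450 / 8.8 = 51.136 mL/cmH2O.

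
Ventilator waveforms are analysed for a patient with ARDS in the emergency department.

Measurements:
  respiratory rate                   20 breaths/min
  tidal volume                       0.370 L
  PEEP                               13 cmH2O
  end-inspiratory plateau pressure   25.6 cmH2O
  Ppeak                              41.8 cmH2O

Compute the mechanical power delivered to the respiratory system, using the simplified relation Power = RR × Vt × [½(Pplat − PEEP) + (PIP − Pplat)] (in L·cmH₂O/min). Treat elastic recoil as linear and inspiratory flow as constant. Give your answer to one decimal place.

Per-breath work = Vt × [½(Pplat−PEEP) + (PIP−Pplat)] = 0.370 × [0.5×12.6 + 16.2] = 0.370 × 22.5 = 8.325 L·cmH2O.
Power = 20 × 8.325 = 166.5 L·cmH2O/min.

166.5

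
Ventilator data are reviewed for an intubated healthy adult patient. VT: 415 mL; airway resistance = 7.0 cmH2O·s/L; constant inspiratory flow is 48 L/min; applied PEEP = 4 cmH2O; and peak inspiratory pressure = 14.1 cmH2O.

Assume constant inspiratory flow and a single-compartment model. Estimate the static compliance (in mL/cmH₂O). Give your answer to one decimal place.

92.2

Flow: 48 L/min ÷ 60 = 0.8 L/s.
Equation of motion (constant flow): PIP = Vt/C + R·V̇ + PEEP.
Vt/C = PIP − R·V̇ − PEEP = 14.1 − 7.0×0.8 − 4 = 14.1 − 5.6 − 4 = 4.5 cmH2O.
C = Vt / 4.5 = 415 / 4.5 = 92.222 mL/cmH2O.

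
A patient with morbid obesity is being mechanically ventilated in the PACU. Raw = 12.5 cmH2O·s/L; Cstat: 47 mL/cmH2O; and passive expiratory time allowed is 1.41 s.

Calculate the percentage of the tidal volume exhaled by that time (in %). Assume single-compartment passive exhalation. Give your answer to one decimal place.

τ = R × C = 12.5 × 47 mL/cmH2O = 12.5 × 0.047 L/cmH2O = 0.5875 s.
Passive exhalation: V(t)/V₀ = e^(−t/τ) = e^(−1.41/0.5875) = 0.09072.
Fraction exhaled = 1 − 0.09072 = 0.9093 → 90.93%.

90.9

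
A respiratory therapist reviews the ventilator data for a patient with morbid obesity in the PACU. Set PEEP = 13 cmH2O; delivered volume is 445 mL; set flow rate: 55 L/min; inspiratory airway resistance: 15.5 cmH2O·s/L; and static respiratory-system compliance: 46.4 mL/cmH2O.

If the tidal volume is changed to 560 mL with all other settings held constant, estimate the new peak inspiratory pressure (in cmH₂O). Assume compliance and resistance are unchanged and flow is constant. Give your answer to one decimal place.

Flow: 55 L/min ÷ 60 = 0.9167 L/s.
PIP = Vt/C + R·V̇ + PEEP (constant-flow equation of motion).
Only the elastic term changes: ΔPIP = ΔVt / C = (560 − 445) / 46.4 = 2.478 cmH2O.
Original PIP = 445/46.4 + 15.5×0.9167 + 13 = 36.799 cmH2O; new PIP = 36.799 + (2.478) = 39.277 cmH2O.

39.3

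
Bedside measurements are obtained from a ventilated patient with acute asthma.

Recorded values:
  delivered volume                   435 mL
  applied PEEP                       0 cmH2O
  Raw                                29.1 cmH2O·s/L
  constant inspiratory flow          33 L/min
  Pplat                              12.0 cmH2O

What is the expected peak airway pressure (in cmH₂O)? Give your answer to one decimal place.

28.0

Flow: 33 L/min ÷ 60 = 0.55 L/s.
PIP = Pplat + Raw × flow = 12.0 + 29.1 × 0.55 = 12.0 + 16.005 = 28.005 cmH2O.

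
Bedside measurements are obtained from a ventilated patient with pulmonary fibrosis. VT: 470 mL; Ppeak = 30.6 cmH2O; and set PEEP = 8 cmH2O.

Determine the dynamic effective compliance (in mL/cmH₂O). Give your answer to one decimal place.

20.8

Dynamic compliance = Vt / (PIP − PEEP) = 470 / (30.6 − 8) = 470 / 22.6 = 20.796 mL/cmH2O.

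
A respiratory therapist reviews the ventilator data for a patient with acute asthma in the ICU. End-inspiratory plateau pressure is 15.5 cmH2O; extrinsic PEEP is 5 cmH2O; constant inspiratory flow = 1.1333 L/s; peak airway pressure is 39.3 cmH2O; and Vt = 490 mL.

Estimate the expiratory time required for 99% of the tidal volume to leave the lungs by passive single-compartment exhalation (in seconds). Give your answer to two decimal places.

4.51

R = (PIP − Pplat)/V̇ = (39.3 − 15.5) / 1.1333 = 23.8/1.1333 = 21.001 cmH2O·s/L.
C = Vt/(Pplat − PEEP) = 490.0 / (15.5 − 5) = 490.0/10.5 = 46.667 mL/cmH2O.
τ = R × C = 21.001 × 0.04667 L/cmH2O = 0.9801 s.
t = −τ·ln(1 − 0.99) = −0.9801·ln(0.01) = 4.514 s.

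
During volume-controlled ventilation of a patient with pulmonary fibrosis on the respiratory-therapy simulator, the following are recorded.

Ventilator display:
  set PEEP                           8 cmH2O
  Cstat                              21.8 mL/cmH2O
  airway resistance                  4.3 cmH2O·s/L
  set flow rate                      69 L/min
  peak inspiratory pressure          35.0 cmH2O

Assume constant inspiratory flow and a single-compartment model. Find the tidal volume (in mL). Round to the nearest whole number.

Flow: 69 L/min ÷ 60 = 1.15 L/s.
Equation of motion (constant flow): PIP = Vt/C + R·V̇ + PEEP.
Vt/C = PIP − R·V̇ − PEEP = 35.0 − 4.945 − 8 = 22.055 cmH2O.
Vt = C × 22.055 = 21.8 × 22.055 = 480.8 mL.

481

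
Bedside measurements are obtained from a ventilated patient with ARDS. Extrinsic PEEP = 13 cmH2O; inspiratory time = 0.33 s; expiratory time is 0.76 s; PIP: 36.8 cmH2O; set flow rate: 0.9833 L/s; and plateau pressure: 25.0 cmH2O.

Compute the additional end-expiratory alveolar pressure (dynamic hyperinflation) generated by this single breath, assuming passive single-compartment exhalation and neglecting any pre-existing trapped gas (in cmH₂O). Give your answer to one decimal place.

1.2

Vt = flow × Ti = 0.9833 L/s × 0.33 s × 1000 mL/L = 324.49 mL.
R = (PIP − Pplat)/V̇ = (36.8 − 25.0) / 0.9833 = 11.8/0.9833 = 12.0 cmH2O·s/L.
C = Vt/(Pplat − PEEP) = 324.49 / (25.0 − 13) = 324.49/12.0 = 27.041 mL/cmH2O.
τ = R × C = 12.0 × 0.02704 L/cmH2O = 0.3245 s.
Fraction remaining = e^(−Te/τ) = e^(−0.76/0.3245) = 0.09613; trapped volume = 324.49 × 0.09613 = 31.193 mL.
Additional alveolar pressure from trapping ≈ V_trapped / C = 31.193 / 27.041 = 1.154 cmH2O.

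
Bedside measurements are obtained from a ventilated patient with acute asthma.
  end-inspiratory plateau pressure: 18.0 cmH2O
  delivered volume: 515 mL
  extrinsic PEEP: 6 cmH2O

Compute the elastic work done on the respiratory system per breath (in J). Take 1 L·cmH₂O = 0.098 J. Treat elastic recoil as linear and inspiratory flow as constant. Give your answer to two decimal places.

Elastic work ≈ ½ × (Pplat − PEEP) × Vt = 0.5 × (18.0 − 6) × 0.515 L = 0.5 × 12.0 × 0.515 = 3.09 L·cmH2O.
× 0.098 J/(L·cmH2O) → 0.3028 J.

0.30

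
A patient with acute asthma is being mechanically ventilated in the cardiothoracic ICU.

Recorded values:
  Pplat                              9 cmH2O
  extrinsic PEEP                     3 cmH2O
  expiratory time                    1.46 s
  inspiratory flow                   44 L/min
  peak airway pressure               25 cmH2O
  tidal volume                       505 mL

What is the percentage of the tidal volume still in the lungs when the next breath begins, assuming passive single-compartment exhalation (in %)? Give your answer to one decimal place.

45.2

Flow: 44 L/min ÷ 60 = 0.7333 L/s.
R = (PIP − Pplat)/V̇ = (25 − 9) / 0.7333 = 16.0/0.7333 = 21.819 cmH2O·s/L.
C = Vt/(Pplat − PEEP) = 505.0 / (9 − 3) = 505.0/6.0 = 84.167 mL/cmH2O.
τ = R × C = 21.819 × 0.08417 L/cmH2O = 1.837 s.
Fraction remaining at end-expiration = e^(−Te/τ) = e^(−1.46/1.837) = 0.4517 → 45.17%.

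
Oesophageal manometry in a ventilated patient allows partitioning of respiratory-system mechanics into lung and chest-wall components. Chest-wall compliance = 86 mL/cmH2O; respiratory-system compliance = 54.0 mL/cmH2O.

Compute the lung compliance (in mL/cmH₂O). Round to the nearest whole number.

1/CL = 1/Crs − 1/Ccw.
1/CL = 1/54.0 − 1/86 = 0.006891.
CL = 145.12 mL/cmH2O.

145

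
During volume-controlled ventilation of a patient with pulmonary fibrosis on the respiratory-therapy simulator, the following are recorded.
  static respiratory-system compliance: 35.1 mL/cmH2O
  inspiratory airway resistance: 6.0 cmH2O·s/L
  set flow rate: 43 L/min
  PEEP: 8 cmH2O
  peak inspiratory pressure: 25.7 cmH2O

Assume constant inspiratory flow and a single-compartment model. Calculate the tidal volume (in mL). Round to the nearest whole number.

470

Flow: 43 L/min ÷ 60 = 0.7167 L/s.
Equation of motion (constant flow): PIP = Vt/C + R·V̇ + PEEP.
Vt/C = PIP − R·V̇ − PEEP = 25.7 − 4.3 − 8 = 13.4 cmH2O.
Vt = C × 13.4 = 35.1 × 13.4 = 470.34 mL.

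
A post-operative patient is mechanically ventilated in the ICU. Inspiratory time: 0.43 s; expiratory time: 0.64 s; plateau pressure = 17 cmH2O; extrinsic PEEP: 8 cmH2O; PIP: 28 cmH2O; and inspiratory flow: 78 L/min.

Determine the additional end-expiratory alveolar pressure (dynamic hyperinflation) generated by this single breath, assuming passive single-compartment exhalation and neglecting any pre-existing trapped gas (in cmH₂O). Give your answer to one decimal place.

2.7

Flow: 78 L/min ÷ 60 = 1.3 L/s.
Vt = flow × Ti = 1.3 L/s × 0.43 s × 1000 mL/L = 559.0 mL.
R = (PIP − Pplat)/V̇ = (28 − 17) / 1.3 = 11.0/1.3 = 8.462 cmH2O·s/L.
C = Vt/(Pplat − PEEP) = 559.0 / (17 − 8) = 559.0/9.0 = 62.111 mL/cmH2O.
τ = R × C = 8.462 × 0.06211 L/cmH2O = 0.5256 s.
Fraction remaining = e^(−Te/τ) = e^(−0.64/0.5256) = 0.2959; trapped volume = 559.0 × 0.2959 = 165.41 mL.
Additional alveolar pressure from trapping ≈ V_trapped / C = 165.41 / 62.111 = 2.663 cmH2O.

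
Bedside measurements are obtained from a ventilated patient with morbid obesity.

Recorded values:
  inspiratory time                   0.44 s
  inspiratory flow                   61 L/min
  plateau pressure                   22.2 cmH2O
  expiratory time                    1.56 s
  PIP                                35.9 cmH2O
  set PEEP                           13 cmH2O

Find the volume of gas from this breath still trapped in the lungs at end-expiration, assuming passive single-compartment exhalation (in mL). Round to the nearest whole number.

Flow: 61 L/min ÷ 60 = 1.0167 L/s.
Vt = flow × Ti = 1.0167 L/s × 0.44 s × 1000 mL/L = 447.35 mL.
R = (PIP − Pplat)/V̇ = (35.9 − 22.2) / 1.0167 = 13.7/1.0167 = 13.475 cmH2O·s/L.
C = Vt/(Pplat − PEEP) = 447.35 / (22.2 − 13) = 447.35/9.2 = 48.625 mL/cmH2O.
τ = R × C = 13.475 × 0.04863 L/cmH2O = 0.6553 s.
Fraction remaining = e^(−Te/τ) = e^(−1.56/0.6553) = 0.0925.
Trapped volume = 447.35 × 0.0925 = 41.38 mL.

41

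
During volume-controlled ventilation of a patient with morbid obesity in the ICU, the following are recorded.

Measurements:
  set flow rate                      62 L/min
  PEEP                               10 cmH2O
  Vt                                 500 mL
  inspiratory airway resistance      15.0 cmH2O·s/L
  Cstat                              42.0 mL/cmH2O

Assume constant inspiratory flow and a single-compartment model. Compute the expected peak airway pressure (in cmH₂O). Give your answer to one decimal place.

37.4

Flow: 62 L/min ÷ 60 = 1.0333 L/s.
Equation of motion (constant flow): PIP = Vt/C + R·V̇ + PEEP.
PIP = 500/42.0 + 15.0×1.0333 + 10 = 11.905 + 15.5 + 10 = 37.405 cmH2O.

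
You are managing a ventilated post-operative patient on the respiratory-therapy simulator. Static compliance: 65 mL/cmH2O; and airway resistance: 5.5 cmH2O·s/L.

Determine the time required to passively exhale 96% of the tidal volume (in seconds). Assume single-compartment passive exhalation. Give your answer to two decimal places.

1.15

τ = R × C = 5.5 × 65 mL/cmH2O = 5.5 × 0.065 L/cmH2O = 0.3575 s.
Exhaled fraction f = 1 − e^(−t/τ) → t = −τ·ln(1 − f) = −0.3575·ln(0.04) = 1.151 s.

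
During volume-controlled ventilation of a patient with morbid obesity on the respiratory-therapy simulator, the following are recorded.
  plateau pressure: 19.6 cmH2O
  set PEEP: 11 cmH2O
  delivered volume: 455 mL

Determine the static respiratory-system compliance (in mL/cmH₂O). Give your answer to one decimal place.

Cstat = Vt / (Pplat − PEEP) = 455 / (19.6 − 11) = 455 / 8.6 = 52.907 mL/cmH2O.

52.9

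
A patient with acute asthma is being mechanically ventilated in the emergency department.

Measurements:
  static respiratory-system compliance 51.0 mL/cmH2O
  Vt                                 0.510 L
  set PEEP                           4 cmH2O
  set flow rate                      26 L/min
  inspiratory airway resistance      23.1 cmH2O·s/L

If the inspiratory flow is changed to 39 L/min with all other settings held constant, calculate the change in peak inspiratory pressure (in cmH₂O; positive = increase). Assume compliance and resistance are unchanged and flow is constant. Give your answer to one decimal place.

5.0

Flow: 26 L/min ÷ 60 = 0.4333 L/s.
New flow: 39 L/min ÷ 60 = 0.65 L/s.
PIP = Vt/C + R·V̇ + PEEP (constant-flow equation of motion).
Only the resistive term changes: ΔPIP = R × ΔV̇ = 23.1 × (0.65 − 0.4333) = 23.1 × 0.2167 = 5.006 cmH2O.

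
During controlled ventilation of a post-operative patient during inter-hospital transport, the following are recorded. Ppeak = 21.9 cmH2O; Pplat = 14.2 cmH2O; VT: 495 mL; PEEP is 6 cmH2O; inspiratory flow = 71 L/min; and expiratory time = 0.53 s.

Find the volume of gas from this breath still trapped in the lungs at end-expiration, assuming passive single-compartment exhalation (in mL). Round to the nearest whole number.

Flow: 71 L/min ÷ 60 = 1.1833 L/s.
R = (PIP − Pplat)/V̇ = (21.9 − 14.2) / 1.1833 = 7.7/1.1833 = 6.507 cmH2O·s/L.
C = Vt/(Pplat − PEEP) = 495.0 / (14.2 − 6) = 495.0/8.2 = 60.366 mL/cmH2O.
τ = R × C = 6.507 × 0.06037 L/cmH2O = 0.3928 s.
Fraction remaining = e^(−Te/τ) = e^(−0.53/0.3928) = 0.2594.
Trapped volume = 495.0 × 0.2594 = 128.4 mL.

128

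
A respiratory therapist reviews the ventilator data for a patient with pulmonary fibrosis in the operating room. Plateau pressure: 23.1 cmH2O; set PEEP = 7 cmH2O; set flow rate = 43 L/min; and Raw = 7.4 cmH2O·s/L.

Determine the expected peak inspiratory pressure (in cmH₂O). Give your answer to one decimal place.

28.4

Flow: 43 L/min ÷ 60 = 0.7167 L/s.
PIP = Pplat + Raw × flow = 23.1 + 7.4 × 0.7167 = 23.1 + 5.304 = 28.404 cmH2O.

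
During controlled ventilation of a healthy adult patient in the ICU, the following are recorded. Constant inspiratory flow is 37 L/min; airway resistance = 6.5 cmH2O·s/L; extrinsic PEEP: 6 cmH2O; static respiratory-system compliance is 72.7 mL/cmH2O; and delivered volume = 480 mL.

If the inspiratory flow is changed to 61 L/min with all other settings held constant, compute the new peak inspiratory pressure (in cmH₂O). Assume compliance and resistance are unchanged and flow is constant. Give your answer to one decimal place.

19.2

Flow: 37 L/min ÷ 60 = 0.6167 L/s.
New flow: 61 L/min ÷ 60 = 1.0167 L/s.
PIP = Vt/C + R·V̇ + PEEP (constant-flow equation of motion).
Only the resistive term changes: ΔPIP = R × ΔV̇ = 6.5 × (1.0167 − 0.6167) = 6.5 × 0.4 = 2.6 cmH2O.
Original PIP = 480/72.7 + 6.5×0.6167 + 6 = 16.611 cmH2O; new PIP = 16.611 + (2.6) = 19.211 cmH2O.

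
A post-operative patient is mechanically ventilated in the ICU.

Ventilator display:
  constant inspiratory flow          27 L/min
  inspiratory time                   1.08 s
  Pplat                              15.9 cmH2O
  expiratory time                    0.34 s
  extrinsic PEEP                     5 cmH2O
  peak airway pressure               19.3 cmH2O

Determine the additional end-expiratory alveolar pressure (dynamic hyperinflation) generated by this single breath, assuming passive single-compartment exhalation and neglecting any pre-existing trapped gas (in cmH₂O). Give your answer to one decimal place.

4.0

Flow: 27 L/min ÷ 60 = 0.45 L/s.
Vt = flow × Ti = 0.45 L/s × 1.08 s × 1000 mL/L = 486.0 mL.
R = (PIP − Pplat)/V̇ = (19.3 − 15.9) / 0.45 = 3.4/0.45 = 7.556 cmH2O·s/L.
C = Vt/(Pplat − PEEP) = 486.0 / (15.9 − 5) = 486.0/10.9 = 44.587 mL/cmH2O.
τ = R × C = 7.556 × 0.04459 L/cmH2O = 0.3369 s.
Fraction remaining = e^(−Te/τ) = e^(−0.34/0.3369) = 0.3645; trapped volume = 486.0 × 0.3645 = 177.15 mL.
Additional alveolar pressure from trapping ≈ V_trapped / C = 177.15 / 44.587 = 3.973 cmH2O.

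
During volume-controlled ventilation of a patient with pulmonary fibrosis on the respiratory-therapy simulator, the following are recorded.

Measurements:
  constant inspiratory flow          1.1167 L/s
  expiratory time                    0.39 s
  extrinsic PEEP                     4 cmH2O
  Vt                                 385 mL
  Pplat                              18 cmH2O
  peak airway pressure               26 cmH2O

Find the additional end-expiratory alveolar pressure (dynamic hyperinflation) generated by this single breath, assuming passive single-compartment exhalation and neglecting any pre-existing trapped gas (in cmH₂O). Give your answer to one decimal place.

R = (PIP − Pplat)/V̇ = (26 − 18) / 1.1167 = 8.0/1.1167 = 7.164 cmH2O·s/L.
C = Vt/(Pplat − PEEP) = 385.0 / (18 − 4) = 385.0/14.0 = 27.5 mL/cmH2O.
τ = R × C = 7.164 × 0.0275 L/cmH2O = 0.197 s.
Fraction remaining = e^(−Te/τ) = e^(−0.39/0.197) = 0.1381; trapped volume = 385.0 × 0.1381 = 53.169 mL.
Additional alveolar pressure from trapping ≈ V_trapped / C = 53.169 / 27.5 = 1.933 cmH2O.

1.9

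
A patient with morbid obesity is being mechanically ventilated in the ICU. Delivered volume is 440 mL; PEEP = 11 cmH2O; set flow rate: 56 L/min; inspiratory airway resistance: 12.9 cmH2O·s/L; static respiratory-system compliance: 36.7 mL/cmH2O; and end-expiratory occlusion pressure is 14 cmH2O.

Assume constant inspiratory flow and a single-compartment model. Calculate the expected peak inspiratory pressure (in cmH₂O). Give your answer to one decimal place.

Flow: 56 L/min ÷ 60 = 0.9333 L/s.
Total PEEP = 14 cmH2O (set 11 + intrinsic 3); this is the baseline alveolar pressure.
Equation of motion (constant flow): PIP = Vt/C + R·V̇ + PEEP.
PIP = 440/36.7 + 12.9×0.9333 + 14 = 11.989 + 12.04 + 14 = 38.029 cmH2O.

38.0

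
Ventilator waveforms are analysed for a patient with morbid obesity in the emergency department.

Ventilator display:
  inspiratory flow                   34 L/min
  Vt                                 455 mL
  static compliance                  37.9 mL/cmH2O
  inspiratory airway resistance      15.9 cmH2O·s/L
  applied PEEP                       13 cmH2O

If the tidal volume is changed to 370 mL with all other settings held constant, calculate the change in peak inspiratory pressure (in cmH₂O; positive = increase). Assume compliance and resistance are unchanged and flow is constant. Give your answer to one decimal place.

-2.2

PIP = Vt/C + R·V̇ + PEEP (constant-flow equation of motion).
Only the elastic term changes: ΔPIP = ΔVt / C = (370 − 455) / 37.9 = -2.243 cmH2O.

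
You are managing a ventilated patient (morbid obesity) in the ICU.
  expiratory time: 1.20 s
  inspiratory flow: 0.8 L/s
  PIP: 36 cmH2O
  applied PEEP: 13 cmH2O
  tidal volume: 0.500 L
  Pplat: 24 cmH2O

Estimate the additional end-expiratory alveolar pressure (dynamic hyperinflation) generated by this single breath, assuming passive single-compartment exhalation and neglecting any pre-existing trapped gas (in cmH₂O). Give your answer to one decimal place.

1.9

R = (PIP − Pplat)/V̇ = (36 − 24) / 0.8 = 12.0/0.8 = 15.0 cmH2O·s/L.
C = Vt/(Pplat − PEEP) = 500.0 / (24 − 13) = 500.0/11.0 = 45.455 mL/cmH2O.
τ = R × C = 15.0 × 0.04546 L/cmH2O = 0.6819 s.
Fraction remaining = e^(−Te/τ) = e^(−1.20/0.6819) = 0.1721; trapped volume = 500.0 × 0.1721 = 86.05 mL.
Additional alveolar pressure from trapping ≈ V_trapped / C = 86.05 / 45.455 = 1.893 cmH2O.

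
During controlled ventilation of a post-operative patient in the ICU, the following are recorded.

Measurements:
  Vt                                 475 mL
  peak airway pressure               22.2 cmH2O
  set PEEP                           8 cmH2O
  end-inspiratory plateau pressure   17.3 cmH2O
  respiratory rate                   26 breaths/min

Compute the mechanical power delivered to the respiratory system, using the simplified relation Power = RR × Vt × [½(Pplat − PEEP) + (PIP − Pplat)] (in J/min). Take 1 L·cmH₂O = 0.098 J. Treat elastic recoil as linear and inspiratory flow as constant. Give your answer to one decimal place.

Per-breath work = Vt × [½(Pplat−PEEP) + (PIP−Pplat)] = 0.475 × [0.5×9.3 + 4.9] = 0.475 × 9.55 = 4.536 L·cmH2O.
Power = 26 × 4.536 = 117.94 L·cmH2O/min.
× 0.098 J/(L·cmH2O) → 11.558 J/min.

11.6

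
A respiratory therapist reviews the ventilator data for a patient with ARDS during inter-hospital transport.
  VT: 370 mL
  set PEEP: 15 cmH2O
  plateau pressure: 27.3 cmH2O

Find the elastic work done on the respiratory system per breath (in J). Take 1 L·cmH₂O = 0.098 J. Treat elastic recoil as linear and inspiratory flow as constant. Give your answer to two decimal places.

0.22

Elastic work ≈ ½ × (Pplat − PEEP) × Vt = 0.5 × (27.3 − 15) × 0.370 L = 0.5 × 12.3 × 0.370 = 2.276 L·cmH2O.
× 0.098 J/(L·cmH2O) → 0.223 J.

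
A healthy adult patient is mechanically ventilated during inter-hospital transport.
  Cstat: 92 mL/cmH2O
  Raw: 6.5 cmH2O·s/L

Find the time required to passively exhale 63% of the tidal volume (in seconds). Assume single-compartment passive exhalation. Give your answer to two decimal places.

τ = R × C = 6.5 × 92 mL/cmH2O = 6.5 × 0.092 L/cmH2O = 0.598 s.
Exhaled fraction f = 1 − e^(−t/τ) → t = −τ·ln(1 − f) = −0.598·ln(0.37) = 0.5946 s.

0.59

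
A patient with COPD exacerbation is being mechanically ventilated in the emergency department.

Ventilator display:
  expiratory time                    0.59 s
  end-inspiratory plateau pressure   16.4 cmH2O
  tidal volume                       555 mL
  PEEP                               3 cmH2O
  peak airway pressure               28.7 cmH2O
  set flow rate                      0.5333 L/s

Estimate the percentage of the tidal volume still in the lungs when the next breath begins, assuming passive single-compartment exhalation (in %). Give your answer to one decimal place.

53.9

R = (PIP − Pplat)/V̇ = (28.7 − 16.4) / 0.5333 = 12.3/0.5333 = 23.064 cmH2O·s/L.
C = Vt/(Pplat − PEEP) = 555.0 / (16.4 − 3) = 555.0/13.4 = 41.418 mL/cmH2O.
τ = R × C = 23.064 × 0.04142 L/cmH2O = 0.9553 s.
Fraction remaining at end-expiration = e^(−Te/τ) = e^(−0.59/0.9553) = 0.5392 → 53.92%.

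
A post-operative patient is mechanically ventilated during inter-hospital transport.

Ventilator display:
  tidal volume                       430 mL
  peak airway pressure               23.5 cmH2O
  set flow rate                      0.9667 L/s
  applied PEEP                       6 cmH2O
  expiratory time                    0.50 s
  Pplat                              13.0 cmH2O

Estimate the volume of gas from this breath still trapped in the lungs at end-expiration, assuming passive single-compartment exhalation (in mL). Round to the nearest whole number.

203

R = (PIP − Pplat)/V̇ = (23.5 − 13.0) / 0.9667 = 10.5/0.9667 = 10.862 cmH2O·s/L.
C = Vt/(Pplat − PEEP) = 430.0 / (13.0 − 6) = 430.0/7.0 = 61.429 mL/cmH2O.
τ = R × C = 10.862 × 0.06143 L/cmH2O = 0.6673 s.
Fraction remaining = e^(−Te/τ) = e^(−0.50/0.6673) = 0.4727.
Trapped volume = 430.0 × 0.4727 = 203.26 mL.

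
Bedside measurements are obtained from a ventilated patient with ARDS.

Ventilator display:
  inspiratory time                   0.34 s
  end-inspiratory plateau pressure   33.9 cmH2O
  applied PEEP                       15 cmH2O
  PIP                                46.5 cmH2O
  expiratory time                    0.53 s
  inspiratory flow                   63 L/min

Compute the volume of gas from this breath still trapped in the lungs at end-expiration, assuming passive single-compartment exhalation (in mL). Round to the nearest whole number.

34

Flow: 63 L/min ÷ 60 = 1.05 L/s.
Vt = flow × Ti = 1.05 L/s × 0.34 s × 1000 mL/L = 357.0 mL.
R = (PIP − Pplat)/V̇ = (46.5 − 33.9) / 1.05 = 12.6/1.05 = 12.0 cmH2O·s/L.
C = Vt/(Pplat − PEEP) = 357.0 / (33.9 − 15) = 357.0/18.9 = 18.889 mL/cmH2O.
τ = R × C = 12.0 × 0.01889 L/cmH2O = 0.2267 s.
Fraction remaining = e^(−Te/τ) = e^(−0.53/0.2267) = 0.09653.
Trapped volume = 357.0 × 0.09653 = 34.461 mL.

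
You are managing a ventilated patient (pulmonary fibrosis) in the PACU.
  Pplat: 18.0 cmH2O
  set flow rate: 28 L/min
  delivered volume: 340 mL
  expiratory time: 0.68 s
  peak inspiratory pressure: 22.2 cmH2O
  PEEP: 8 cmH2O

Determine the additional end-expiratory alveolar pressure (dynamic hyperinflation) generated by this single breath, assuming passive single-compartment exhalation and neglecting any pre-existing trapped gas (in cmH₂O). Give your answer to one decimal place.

1.1

Flow: 28 L/min ÷ 60 = 0.4667 L/s.
R = (PIP − Pplat)/V̇ = (22.2 − 18.0) / 0.4667 = 4.2/0.4667 = 8.999 cmH2O·s/L.
C = Vt/(Pplat − PEEP) = 340.0 / (18.0 − 8) = 340.0/10.0 = 34.0 mL/cmH2O.
τ = R × C = 8.999 × 0.034 L/cmH2O = 0.306 s.
Fraction remaining = e^(−Te/τ) = e^(−0.68/0.306) = 0.1084; trapped volume = 340.0 × 0.1084 = 36.856 mL.
Additional alveolar pressure from trapping ≈ V_trapped / C = 36.856 / 34.0 = 1.084 cmH2O.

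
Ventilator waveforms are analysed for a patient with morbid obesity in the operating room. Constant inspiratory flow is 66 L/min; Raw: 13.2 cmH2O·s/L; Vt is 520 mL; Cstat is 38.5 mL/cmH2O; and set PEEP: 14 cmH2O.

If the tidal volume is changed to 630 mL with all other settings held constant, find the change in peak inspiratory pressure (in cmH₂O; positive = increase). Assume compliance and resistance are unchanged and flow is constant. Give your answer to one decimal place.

PIP = Vt/C + R·V̇ + PEEP (constant-flow equation of motion).
Only the elastic term changes: ΔPIP = ΔVt / C = (630 − 520) / 38.5 = 2.857 cmH2O.

2.9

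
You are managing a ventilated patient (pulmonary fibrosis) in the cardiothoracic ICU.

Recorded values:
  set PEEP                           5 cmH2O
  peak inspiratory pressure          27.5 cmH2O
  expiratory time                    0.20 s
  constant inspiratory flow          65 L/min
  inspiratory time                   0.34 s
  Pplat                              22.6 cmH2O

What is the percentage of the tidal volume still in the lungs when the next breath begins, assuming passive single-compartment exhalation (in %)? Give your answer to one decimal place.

Flow: 65 L/min ÷ 60 = 1.0833 L/s.
Vt = flow × Ti = 1.0833 L/s × 0.34 s × 1000 mL/L = 368.32 mL.
R = (PIP − Pplat)/V̇ = (27.5 − 22.6) / 1.0833 = 4.9/1.0833 = 4.523 cmH2O·s/L.
C = Vt/(Pplat − PEEP) = 368.32 / (22.6 − 5) = 368.32/17.6 = 20.927 mL/cmH2O.
τ = R × C = 4.523 × 0.02093 L/cmH2O = 0.09467 s.
Fraction remaining at end-expiration = e^(−Te/τ) = e^(−0.20/0.09467) = 0.1209 → 12.09%.

12.1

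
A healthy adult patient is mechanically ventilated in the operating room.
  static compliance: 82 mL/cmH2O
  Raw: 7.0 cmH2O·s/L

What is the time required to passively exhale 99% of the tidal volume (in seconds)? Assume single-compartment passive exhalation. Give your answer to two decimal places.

τ = R × C = 7.0 × 82 mL/cmH2O = 7.0 × 0.082 L/cmH2O = 0.574 s.
Exhaled fraction f = 1 − e^(−t/τ) → t = −τ·ln(1 − f) = −0.574·ln(0.01) = 2.643 s.

2.64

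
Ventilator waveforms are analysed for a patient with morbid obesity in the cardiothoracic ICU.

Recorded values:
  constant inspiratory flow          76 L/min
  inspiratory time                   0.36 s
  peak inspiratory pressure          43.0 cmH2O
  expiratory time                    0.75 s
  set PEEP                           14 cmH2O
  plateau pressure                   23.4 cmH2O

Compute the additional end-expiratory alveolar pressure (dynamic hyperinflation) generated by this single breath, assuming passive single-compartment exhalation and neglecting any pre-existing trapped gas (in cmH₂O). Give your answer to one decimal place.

3.5

Flow: 76 L/min ÷ 60 = 1.2667 L/s.
Vt = flow × Ti = 1.2667 L/s × 0.36 s × 1000 mL/L = 456.01 mL.
R = (PIP − Pplat)/V̇ = (43.0 − 23.4) / 1.2667 = 19.6/1.2667 = 15.473 cmH2O·s/L.
C = Vt/(Pplat − PEEP) = 456.01 / (23.4 − 14) = 456.01/9.4 = 48.512 mL/cmH2O.
τ = R × C = 15.473 × 0.04851 L/cmH2O = 0.7506 s.
Fraction remaining = e^(−Te/τ) = e^(−0.75/0.7506) = 0.3682; trapped volume = 456.01 × 0.3682 = 167.9 mL.
Additional alveolar pressure from trapping ≈ V_trapped / C = 167.9 / 48.512 = 3.461 cmH2O.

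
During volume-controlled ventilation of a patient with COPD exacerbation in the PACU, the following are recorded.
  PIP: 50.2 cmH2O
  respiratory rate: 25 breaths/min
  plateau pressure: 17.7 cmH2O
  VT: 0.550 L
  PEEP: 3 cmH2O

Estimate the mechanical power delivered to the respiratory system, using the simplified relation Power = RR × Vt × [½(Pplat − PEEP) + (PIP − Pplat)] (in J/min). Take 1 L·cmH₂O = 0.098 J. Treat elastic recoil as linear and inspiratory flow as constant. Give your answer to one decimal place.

53.7

Per-breath work = Vt × [½(Pplat−PEEP) + (PIP−Pplat)] = 0.550 × [0.5×14.7 + 32.5] = 0.550 × 39.85 = 21.918 L·cmH2O.
Power = 25 × 21.918 = 547.95 L·cmH2O/min.
× 0.098 J/(L·cmH2O) → 53.699 J/min.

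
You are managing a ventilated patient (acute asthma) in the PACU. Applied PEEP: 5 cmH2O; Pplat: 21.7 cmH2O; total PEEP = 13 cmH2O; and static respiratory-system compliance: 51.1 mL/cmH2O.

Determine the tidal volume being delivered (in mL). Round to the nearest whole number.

445

End-expiratory occlusion gives total PEEP = 13 cmH2O (intrinsic PEEP = 13 − 5 = 8). Use total PEEP for the elastic gradient.
Vt = Cstat × (Pplat − PEEPtotal) = 51.1 × (21.7 − 13) = 51.1 × 8.7 = 444.57 mL.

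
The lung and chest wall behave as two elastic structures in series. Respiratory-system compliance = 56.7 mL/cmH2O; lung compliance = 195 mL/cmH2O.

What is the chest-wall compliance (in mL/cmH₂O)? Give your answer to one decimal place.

1/Ccw = 1/Crs − 1/CL.
1/Ccw = 1/56.7 − 1/195 = 0.01251.
Ccw = 79.936 mL/cmH2O.

79.9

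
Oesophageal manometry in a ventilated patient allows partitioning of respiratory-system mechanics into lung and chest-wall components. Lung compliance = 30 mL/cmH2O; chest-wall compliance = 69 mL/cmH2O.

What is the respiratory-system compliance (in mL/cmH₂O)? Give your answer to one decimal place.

20.9

Lung and chest wall are elastances in series: 1/Crs = 1/CL + 1/Ccw.
1/Crs = 1/30 + 1/69 = 0.04783.
Crs = 20.907 mL/cmH2O.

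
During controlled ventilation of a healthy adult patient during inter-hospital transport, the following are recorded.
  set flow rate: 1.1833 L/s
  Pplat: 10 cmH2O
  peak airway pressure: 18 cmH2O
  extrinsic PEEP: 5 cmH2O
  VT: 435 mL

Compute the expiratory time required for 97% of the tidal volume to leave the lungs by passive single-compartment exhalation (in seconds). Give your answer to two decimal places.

R = (PIP − Pplat)/V̇ = (18 − 10) / 1.1833 = 8.0/1.1833 = 6.761 cmH2O·s/L.
C = Vt/(Pplat − PEEP) = 435.0 / (10 − 5) = 435.0/5.0 = 87.0 mL/cmH2O.
τ = R × C = 6.761 × 0.087 L/cmH2O = 0.5882 s.
t = −τ·ln(1 − 0.97) = −0.5882·ln(0.03) = 2.063 s.

2.06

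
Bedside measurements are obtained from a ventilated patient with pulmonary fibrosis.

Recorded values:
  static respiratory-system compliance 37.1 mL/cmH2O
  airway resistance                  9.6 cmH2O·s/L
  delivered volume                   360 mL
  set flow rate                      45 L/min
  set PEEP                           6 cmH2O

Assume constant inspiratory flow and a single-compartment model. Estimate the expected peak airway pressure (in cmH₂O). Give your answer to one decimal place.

Flow: 45 L/min ÷ 60 = 0.75 L/s.
Equation of motion (constant flow): PIP = Vt/C + R·V̇ + PEEP.
PIP = 360/37.1 + 9.6×0.75 + 6 = 9.704 + 7.2 + 6 = 22.904 cmH2O.

22.9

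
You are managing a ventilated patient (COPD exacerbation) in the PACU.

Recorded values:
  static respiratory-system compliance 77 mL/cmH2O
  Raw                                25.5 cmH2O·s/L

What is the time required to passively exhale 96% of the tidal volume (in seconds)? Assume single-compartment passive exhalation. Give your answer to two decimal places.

τ = R × C = 25.5 × 77 mL/cmH2O = 25.5 × 0.077 L/cmH2O = 1.964 s.
Exhaled fraction f = 1 − e^(−t/τ) → t = −τ·ln(1 − f) = −1.964·ln(0.04) = 6.322 s.

6.32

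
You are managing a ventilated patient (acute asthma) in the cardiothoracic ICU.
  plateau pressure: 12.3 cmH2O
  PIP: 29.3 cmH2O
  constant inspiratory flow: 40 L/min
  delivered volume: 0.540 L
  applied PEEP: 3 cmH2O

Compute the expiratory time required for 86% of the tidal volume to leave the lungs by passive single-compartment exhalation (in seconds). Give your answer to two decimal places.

2.91

Flow: 40 L/min ÷ 60 = 0.6667 L/s.
R = (PIP − Pplat)/V̇ = (29.3 − 12.3) / 0.6667 = 17.0/0.6667 = 25.499 cmH2O·s/L.
C = Vt/(Pplat − PEEP) = 540.0 / (12.3 − 3) = 540.0/9.3 = 58.065 mL/cmH2O.
τ = R × C = 25.499 × 0.05807 L/cmH2O = 1.481 s.
t = −τ·ln(1 − 0.86) = −1.481·ln(0.14) = 2.912 s.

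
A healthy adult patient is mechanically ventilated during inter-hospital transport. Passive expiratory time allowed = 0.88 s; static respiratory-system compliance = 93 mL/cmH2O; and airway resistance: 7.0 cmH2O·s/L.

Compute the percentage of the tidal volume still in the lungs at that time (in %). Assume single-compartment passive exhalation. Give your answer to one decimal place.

τ = R × C = 7.0 × 93 mL/cmH2O = 7.0 × 0.093 L/cmH2O = 0.651 s.
Passive exhalation: V(t)/V₀ = e^(−t/τ) = e^(−0.88/0.651) = 0.2588.
Fraction remaining = 0.2588 → 25.88%.

25.9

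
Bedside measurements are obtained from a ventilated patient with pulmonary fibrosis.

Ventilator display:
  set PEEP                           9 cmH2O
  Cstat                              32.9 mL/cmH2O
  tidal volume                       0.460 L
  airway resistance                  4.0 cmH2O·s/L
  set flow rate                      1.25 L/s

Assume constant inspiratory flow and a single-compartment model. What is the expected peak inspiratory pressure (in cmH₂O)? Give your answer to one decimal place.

Equation of motion (constant flow): PIP = Vt/C + R·V̇ + PEEP.
PIP = 460/32.9 + 4.0×1.25 + 9 = 13.982 + 5.0 + 9 = 27.982 cmH2O.

28.0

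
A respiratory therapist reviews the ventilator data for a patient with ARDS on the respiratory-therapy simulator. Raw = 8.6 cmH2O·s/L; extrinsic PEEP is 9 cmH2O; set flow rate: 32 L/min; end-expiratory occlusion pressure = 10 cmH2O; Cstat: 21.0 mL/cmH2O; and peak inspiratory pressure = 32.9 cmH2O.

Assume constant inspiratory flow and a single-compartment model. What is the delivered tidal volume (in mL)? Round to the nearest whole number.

385

Flow: 32 L/min ÷ 60 = 0.5333 L/s.
Total PEEP = 10 cmH2O (set 9 + intrinsic 1); this is the baseline alveolar pressure.
Equation of motion (constant flow): PIP = Vt/C + R·V̇ + PEEP.
Vt/C = PIP − R·V̇ − PEEP = 32.9 − 4.586 − 10 = 18.314 cmH2O.
Vt = C × 18.314 = 21.0 × 18.314 = 384.59 mL.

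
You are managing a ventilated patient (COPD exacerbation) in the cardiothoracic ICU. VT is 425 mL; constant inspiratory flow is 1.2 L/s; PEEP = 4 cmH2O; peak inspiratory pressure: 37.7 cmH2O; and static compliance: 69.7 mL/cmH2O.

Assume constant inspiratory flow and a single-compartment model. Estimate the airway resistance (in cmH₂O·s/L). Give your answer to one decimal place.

23.0

Equation of motion (constant flow): PIP = Vt/C + R·V̇ + PEEP.
R·V̇ = PIP − Vt/C − PEEP = 37.7 − 425/69.7 − 4 = 37.7 − 6.098 − 4 = 27.602 cmH2O.
R = 27.602 / 1.2 = 23.002 cmH2O·s/L.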